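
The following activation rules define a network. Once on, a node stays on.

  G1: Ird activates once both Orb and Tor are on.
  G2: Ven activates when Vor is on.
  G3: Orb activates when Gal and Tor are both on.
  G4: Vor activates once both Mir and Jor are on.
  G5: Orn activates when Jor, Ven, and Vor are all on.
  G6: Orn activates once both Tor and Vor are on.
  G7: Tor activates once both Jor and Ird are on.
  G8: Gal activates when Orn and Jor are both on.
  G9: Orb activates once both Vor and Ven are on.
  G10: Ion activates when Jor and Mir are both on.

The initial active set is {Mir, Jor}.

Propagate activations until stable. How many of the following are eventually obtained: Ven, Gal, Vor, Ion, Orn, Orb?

Jor and Mir are on, so Ion activates (G10).
G4: Mir and Jor on → Vor on.
G2: Vor on → Ven on.
G9: Vor and Ven on → Orb on.
Jor, Ven, and Vor are on, so Orn activates (G5).
Orn and Jor are on, so Gal activates (G8).
Ven: reached.
Gal: reached.
Vor: reached.
Ion: reached.
Orn: reached.
Orb: reached.
All 6 are reached.

6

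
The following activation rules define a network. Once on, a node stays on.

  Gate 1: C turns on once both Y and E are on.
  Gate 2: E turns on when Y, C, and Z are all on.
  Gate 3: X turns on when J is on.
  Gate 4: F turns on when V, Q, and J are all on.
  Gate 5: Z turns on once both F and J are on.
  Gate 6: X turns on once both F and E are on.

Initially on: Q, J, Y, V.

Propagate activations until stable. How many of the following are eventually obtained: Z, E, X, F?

3

Gate 4: V, Q, and J on → F on.
J is on, so X turns on (Gate 3).
Gate 5: F and J on → Z on.
Z: reached.
E would need Y, C, and Z (Gate 2), but C never turns on.
X: reached.
F: reached.
Reached: Z, X, and F — 3 of the 4.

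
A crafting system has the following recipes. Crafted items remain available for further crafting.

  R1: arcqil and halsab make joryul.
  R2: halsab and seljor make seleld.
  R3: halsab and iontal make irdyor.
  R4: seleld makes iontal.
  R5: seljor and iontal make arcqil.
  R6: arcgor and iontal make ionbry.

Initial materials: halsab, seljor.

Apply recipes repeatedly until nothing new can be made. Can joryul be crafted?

Using R2, halsab and seljor make seleld.
seleld → iontal (R4).
seljor and iontal → arcqil (R5).
Using R1, arcqil and halsab make joryul.

Yes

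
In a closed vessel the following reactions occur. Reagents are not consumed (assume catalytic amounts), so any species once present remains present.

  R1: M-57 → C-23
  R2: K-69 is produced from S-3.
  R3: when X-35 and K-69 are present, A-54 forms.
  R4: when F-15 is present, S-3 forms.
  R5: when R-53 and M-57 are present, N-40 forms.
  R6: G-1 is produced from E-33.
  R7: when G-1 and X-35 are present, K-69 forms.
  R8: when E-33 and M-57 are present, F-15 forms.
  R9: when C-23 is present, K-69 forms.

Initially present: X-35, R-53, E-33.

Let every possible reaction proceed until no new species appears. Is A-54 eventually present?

E-33 present → G-1 forms (R6).
G-1 and X-35 present → K-69 forms (R7).
X-35 and K-69 present → A-54 forms (R3).

Yes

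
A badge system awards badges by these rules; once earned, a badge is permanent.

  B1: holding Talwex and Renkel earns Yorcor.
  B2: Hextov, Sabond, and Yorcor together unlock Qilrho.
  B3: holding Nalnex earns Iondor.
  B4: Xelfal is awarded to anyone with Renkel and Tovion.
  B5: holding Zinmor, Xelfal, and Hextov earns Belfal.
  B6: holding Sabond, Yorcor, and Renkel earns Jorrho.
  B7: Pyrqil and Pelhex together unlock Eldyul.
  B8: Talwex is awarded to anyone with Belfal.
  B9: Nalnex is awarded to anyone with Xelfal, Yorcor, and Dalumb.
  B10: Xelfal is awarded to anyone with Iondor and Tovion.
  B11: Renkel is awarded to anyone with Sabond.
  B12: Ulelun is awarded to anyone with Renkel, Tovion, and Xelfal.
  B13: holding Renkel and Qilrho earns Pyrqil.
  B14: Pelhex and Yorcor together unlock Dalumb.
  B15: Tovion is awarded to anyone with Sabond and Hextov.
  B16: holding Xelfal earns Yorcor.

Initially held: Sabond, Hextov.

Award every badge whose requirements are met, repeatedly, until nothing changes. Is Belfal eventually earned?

Belfal would need Zinmor, Xelfal, and Hextov (B5), but Zinmor is never earned.

No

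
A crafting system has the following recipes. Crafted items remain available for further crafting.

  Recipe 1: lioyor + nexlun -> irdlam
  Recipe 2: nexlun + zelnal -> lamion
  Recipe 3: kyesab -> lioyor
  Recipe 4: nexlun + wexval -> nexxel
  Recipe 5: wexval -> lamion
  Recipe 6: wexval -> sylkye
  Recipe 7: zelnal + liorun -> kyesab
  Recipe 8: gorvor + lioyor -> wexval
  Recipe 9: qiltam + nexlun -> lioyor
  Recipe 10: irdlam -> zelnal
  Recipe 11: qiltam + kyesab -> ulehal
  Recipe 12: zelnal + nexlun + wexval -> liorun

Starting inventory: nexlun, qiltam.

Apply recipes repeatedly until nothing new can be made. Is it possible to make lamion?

Using Recipe 9, qiltam and nexlun make lioyor.
lioyor + nexlun -> irdlam (Recipe 1).
irdlam -> zelnal (Recipe 10).
Using Recipe 2, nexlun and zelnal make lamion.

Yes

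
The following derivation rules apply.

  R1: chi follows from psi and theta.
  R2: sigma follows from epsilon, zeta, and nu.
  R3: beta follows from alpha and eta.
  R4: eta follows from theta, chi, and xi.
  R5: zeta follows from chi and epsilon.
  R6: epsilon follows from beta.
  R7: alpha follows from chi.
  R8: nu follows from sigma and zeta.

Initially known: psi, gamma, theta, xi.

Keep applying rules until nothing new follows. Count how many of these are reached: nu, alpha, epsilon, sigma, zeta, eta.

psi and theta hold, so chi follows (R1).
From theta, chi, and xi, R4 gives eta.
From chi, R7 gives alpha.
From alpha and eta, R3 gives beta.
From beta, R6 gives epsilon.
chi and epsilon hold, so zeta follows (R5).
nu would need sigma and zeta (R8), but sigma is never established.
alpha: reached.
epsilon: reached.
sigma would need epsilon, zeta, and nu (R2), but nu is never established.
zeta: reached.
eta: reached.
Reached: alpha, epsilon, zeta, and eta — 4 of the 6.

4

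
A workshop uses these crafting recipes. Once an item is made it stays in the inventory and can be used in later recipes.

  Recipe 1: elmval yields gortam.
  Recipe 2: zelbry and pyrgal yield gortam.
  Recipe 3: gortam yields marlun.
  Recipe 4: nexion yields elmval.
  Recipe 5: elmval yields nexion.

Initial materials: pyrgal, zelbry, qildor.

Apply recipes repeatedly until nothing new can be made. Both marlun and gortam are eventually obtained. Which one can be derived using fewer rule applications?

gortam

gortam: zelbry and pyrgal → gortam (Recipe 2). [1 rule application]
marlun: Using Recipe 2, zelbry and pyrgal make gortam. Using Recipe 3, gortam makes marlun. [2 rule applications]
gortam needs fewer.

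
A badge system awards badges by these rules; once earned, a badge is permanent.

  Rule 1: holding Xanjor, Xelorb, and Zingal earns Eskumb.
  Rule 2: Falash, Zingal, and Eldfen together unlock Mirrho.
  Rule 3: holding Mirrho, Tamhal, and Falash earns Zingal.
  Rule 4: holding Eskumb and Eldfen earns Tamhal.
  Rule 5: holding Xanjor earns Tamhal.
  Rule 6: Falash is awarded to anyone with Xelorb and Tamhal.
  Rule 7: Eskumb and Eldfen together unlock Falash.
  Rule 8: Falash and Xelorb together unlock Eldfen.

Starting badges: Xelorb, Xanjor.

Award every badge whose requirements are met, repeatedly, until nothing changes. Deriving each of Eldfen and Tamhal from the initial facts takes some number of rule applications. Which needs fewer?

Tamhal

Tamhal: With Xanjor, Tamhal is earned (Rule 5). [1 rule application]
Eldfen: With Xanjor, Tamhal is earned (Rule 5). With Xelorb and Tamhal, Falash is earned (Rule 6). With Falash and Xelorb, Eldfen is earned (Rule 8). [3 rule applications]
Tamhal needs fewer.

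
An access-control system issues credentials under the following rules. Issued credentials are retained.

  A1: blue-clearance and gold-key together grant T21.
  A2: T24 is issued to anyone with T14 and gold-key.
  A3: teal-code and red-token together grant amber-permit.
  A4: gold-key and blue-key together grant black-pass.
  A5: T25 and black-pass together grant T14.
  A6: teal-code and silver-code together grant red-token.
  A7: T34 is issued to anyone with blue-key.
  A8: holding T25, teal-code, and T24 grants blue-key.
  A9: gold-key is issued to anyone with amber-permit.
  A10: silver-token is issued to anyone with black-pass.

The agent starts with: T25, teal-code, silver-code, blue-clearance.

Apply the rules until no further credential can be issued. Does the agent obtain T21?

Holding teal-code and silver-code grants red-token (A6).
Holding teal-code and red-token grants amber-permit (A3).
Holding amber-permit grants gold-key (A9).
Holding blue-clearance and gold-key grants T21 (A1).

Yes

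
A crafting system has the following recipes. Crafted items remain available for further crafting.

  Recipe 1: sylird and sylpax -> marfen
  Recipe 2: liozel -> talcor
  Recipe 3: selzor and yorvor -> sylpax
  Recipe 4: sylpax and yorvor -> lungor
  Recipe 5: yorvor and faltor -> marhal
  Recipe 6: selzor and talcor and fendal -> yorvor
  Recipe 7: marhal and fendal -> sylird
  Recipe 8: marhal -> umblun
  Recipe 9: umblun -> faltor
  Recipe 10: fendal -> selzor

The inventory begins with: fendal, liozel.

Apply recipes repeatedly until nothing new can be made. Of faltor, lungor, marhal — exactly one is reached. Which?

fendal -> selzor (Recipe 10).
liozel -> talcor (Recipe 2).
selzor and talcor and fendal -> yorvor (Recipe 6).
Using Recipe 3, selzor and yorvor make sylpax.
sylpax and yorvor -> lungor (Recipe 4).
faltor would need umblun (Recipe 9), but umblun is never obtained. marhal would need yorvor and faltor (Recipe 5), but faltor is never obtained.

lungor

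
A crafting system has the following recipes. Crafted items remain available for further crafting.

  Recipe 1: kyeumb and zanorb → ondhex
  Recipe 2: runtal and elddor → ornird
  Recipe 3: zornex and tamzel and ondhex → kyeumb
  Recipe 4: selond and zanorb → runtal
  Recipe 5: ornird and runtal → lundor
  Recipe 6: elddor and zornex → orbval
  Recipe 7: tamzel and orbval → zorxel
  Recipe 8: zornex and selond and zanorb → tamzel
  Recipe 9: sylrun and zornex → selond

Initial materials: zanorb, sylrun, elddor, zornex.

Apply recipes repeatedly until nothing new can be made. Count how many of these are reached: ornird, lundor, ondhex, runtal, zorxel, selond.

5

sylrun and zornex → selond (Recipe 9).
elddor and zornex → orbval (Recipe 6).
Using Recipe 8, zornex, selond, and zanorb make tamzel.
selond and zanorb → runtal (Recipe 4).
tamzel and orbval → zorxel (Recipe 7).
Using Recipe 2, runtal and elddor make ornird.
ornird and runtal → lundor (Recipe 5).
ornird: reached.
lundor: reached.
ondhex would need kyeumb and zanorb (Recipe 1), but kyeumb is never obtained.
runtal: reached.
zorxel: reached.
selond: reached.
Reached: ornird, lundor, runtal, zorxel, and selond — 5 of the 6.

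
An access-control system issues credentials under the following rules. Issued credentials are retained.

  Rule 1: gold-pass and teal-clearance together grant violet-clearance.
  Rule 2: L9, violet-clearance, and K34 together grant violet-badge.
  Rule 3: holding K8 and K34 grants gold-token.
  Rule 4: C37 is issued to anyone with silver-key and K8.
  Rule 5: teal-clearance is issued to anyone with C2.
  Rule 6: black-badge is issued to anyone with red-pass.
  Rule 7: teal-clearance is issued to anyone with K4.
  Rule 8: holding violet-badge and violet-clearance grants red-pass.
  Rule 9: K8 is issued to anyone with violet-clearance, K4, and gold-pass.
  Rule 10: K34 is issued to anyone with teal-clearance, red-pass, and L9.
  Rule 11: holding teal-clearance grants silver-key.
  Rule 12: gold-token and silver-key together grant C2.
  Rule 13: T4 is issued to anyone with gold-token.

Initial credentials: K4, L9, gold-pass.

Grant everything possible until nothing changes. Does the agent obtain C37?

Yes

Holding K4 grants teal-clearance (Rule 7).
Holding teal-clearance grants silver-key (Rule 11).
Holding gold-pass and teal-clearance grants violet-clearance (Rule 1).
Holding violet-clearance, K4, and gold-pass grants K8 (Rule 9).
Holding silver-key and K8 grants C37 (Rule 4).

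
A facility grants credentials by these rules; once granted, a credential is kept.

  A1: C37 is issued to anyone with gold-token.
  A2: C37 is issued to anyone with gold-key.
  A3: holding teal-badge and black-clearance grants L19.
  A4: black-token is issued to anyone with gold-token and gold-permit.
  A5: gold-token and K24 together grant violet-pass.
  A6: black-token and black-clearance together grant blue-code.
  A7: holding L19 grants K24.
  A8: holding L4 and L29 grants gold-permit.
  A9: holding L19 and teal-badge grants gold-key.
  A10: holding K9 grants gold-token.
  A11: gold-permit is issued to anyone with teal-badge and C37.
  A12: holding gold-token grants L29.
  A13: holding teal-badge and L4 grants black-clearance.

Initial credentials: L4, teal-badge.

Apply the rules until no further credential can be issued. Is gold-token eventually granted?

gold-token would need K9 (A10), but K9 is never granted.

No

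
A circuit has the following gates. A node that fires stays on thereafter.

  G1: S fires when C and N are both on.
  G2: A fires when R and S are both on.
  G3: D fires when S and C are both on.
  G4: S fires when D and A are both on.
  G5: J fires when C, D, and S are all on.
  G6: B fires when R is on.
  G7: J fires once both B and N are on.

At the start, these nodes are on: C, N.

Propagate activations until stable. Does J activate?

C and N are on, so S fires (G1).
S and C are on, so D fires (G3).
C, D, and S are on, so J fires (G5).

Yes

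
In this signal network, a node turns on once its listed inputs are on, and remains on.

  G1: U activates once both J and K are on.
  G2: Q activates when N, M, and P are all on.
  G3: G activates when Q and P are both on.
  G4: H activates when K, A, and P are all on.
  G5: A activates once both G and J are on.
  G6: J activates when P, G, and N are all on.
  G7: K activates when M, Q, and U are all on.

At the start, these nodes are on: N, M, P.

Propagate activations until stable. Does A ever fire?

N, M, and P are on, so Q activates (G2).
Q and P are on, so G activates (G3).
P, G, and N are on, so J activates (G6).
G and J are on, so A activates (G5).

Yes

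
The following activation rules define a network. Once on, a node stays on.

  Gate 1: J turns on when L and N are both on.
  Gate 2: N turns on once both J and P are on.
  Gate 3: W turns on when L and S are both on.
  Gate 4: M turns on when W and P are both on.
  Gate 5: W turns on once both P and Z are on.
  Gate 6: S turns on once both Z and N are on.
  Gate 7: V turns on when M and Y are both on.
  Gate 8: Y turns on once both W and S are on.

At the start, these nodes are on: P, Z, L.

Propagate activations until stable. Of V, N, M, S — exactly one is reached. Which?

P and Z are on, so W turns on (Gate 5).
Gate 4: W and P on → M on.
S would need Z and N (Gate 6), but N never turns on. V would need M and Y (Gate 7), but Y never turns on. N would need J and P (Gate 2), but J never turns on.

M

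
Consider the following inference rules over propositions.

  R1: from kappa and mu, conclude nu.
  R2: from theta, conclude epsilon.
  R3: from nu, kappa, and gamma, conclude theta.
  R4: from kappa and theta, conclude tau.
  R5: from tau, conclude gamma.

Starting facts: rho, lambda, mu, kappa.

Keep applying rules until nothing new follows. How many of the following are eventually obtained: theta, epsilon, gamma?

0

theta would need nu, kappa, and gamma (R3), but gamma is never established.
epsilon would need theta (R2), but theta is never established.
gamma would need tau (R5), but tau is never established.
None of the 3 are reached.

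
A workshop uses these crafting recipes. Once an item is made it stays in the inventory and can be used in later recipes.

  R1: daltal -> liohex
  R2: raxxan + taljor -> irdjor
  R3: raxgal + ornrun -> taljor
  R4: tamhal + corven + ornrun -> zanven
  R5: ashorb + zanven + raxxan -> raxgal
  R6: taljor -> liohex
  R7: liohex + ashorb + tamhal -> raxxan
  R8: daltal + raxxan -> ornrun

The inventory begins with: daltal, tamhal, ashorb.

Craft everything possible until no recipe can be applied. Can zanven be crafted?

zanven would need tamhal, corven, and ornrun (R4), but corven is never obtained.

No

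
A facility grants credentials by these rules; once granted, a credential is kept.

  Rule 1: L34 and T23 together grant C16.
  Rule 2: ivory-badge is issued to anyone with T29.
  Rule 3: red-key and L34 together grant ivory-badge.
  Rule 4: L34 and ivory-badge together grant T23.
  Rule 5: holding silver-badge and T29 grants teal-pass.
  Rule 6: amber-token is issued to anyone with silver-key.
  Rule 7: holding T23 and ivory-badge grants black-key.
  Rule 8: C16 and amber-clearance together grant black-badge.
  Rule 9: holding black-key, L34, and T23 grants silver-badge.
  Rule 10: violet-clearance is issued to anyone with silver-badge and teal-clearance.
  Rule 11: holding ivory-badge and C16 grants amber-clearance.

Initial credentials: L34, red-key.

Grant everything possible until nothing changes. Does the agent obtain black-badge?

Holding red-key and L34 grants ivory-badge (Rule 3).
Holding L34 and ivory-badge grants T23 (Rule 4).
Holding L34 and T23 grants C16 (Rule 1).
Holding ivory-badge and C16 grants amber-clearance (Rule 11).
Holding C16 and amber-clearance grants black-badge (Rule 8).

Yes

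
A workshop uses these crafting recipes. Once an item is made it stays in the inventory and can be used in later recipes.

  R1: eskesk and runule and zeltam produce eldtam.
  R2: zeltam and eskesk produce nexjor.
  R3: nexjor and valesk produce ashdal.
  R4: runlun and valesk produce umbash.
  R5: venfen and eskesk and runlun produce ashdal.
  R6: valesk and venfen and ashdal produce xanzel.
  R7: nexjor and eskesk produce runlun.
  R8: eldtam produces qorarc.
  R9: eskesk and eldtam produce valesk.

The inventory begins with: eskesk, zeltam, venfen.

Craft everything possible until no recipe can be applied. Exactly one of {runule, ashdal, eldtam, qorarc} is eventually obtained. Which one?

Using R2, zeltam and eskesk make nexjor.
Using R7, nexjor and eskesk make runlun.
Using R5, venfen, eskesk, and runlun make ashdal.
No rule produces runule, and it is not given. qorarc would need eldtam (R8), but eldtam is never obtained. eldtam would need eskesk, runule, and zeltam (R1), but runule is never obtained.

ashdal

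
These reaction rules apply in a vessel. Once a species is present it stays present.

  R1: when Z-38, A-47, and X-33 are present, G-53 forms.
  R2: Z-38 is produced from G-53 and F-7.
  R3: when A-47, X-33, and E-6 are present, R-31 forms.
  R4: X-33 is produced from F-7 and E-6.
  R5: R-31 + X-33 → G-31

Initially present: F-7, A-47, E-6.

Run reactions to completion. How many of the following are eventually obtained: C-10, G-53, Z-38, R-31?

1

F-7 and E-6 present → X-33 forms (R4).
A-47, X-33, and E-6 present → R-31 forms (R3).
No rule produces C-10, and it is not given.
G-53 would need Z-38, A-47, and X-33 (R1), but Z-38 never forms.
Z-38 would need G-53 and F-7 (R2), but G-53 never forms.
R-31: reached.
Reached: R-31 — 1 of the 4.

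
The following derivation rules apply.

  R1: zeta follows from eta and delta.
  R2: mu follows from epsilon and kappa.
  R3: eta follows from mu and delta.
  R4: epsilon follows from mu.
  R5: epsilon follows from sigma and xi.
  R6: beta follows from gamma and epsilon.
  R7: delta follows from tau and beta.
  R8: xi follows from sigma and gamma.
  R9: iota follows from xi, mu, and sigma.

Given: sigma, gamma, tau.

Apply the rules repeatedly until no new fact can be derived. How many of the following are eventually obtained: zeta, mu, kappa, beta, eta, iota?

From sigma and gamma, R8 gives xi.
sigma and xi hold, so epsilon follows (R5).
From gamma and epsilon, R6 gives beta.
zeta would need eta and delta (R1), but eta is never established.
mu would need epsilon and kappa (R2), but kappa is never established.
No rule produces kappa, and it is not given.
beta: reached.
eta would need mu and delta (R3), but mu is never established.
iota would need xi, mu, and sigma (R9), but mu is never established.
Reached: beta — 1 of the 6.

1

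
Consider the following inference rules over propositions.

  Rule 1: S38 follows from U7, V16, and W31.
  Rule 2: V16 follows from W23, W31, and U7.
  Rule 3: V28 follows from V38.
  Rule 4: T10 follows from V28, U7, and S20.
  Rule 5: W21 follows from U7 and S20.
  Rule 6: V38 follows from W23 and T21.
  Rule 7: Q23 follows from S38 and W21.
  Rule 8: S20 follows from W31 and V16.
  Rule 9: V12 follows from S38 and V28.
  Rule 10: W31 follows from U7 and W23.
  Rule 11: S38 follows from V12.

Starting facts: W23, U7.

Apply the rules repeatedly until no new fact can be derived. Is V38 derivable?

No

V38 would need W23 and T21 (Rule 6), but T21 is never established.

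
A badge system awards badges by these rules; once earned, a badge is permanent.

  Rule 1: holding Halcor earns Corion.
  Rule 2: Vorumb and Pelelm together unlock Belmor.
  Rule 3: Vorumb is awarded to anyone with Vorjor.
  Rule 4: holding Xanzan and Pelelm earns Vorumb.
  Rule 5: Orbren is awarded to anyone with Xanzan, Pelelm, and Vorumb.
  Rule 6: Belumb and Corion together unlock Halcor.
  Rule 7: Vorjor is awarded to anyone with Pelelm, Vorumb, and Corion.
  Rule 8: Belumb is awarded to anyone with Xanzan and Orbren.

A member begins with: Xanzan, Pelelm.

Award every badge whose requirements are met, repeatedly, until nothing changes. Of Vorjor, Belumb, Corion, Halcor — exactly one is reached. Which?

With Xanzan and Pelelm, Vorumb is earned (Rule 4).
With Xanzan, Pelelm, and Vorumb, Orbren is earned (Rule 5).
With Xanzan and Orbren, Belumb is earned (Rule 8).
Halcor would need Belumb and Corion (Rule 6), but Corion is never earned. Vorjor would need Pelelm, Vorumb, and Corion (Rule 7), but Corion is never earned. Corion would need Halcor (Rule 1), but Halcor is never earned.

Belumb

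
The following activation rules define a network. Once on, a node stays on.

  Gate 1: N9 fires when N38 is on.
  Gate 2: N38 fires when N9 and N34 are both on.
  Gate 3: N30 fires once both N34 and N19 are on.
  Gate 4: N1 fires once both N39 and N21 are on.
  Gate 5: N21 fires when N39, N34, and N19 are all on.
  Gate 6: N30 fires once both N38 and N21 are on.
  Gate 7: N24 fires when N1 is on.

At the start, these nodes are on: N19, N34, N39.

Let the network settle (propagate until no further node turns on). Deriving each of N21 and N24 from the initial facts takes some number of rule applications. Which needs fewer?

N21: Gate 5: N39, N34, and N19 on → N21 on. [1 rule application]
N24: Gate 5: N39, N34, and N19 on → N21 on. Gate 4: N39 and N21 on → N1 on. N1 is on, so N24 fires (Gate 7). [3 rule applications]
N21 needs fewer.

N21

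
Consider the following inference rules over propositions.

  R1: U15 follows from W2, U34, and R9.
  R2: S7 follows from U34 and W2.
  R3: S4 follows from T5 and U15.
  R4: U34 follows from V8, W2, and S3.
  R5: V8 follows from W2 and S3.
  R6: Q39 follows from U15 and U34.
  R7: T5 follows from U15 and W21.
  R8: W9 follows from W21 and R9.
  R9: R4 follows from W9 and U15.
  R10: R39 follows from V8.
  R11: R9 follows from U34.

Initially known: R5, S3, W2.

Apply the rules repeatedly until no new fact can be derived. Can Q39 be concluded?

From W2 and S3, R5 gives V8.
V8, W2, and S3 hold, so U34 follows (R4).
From U34, R11 gives R9.
From W2, U34, and R9, R1 gives U15.
U15 and U34 hold, so Q39 follows (R6).

Yes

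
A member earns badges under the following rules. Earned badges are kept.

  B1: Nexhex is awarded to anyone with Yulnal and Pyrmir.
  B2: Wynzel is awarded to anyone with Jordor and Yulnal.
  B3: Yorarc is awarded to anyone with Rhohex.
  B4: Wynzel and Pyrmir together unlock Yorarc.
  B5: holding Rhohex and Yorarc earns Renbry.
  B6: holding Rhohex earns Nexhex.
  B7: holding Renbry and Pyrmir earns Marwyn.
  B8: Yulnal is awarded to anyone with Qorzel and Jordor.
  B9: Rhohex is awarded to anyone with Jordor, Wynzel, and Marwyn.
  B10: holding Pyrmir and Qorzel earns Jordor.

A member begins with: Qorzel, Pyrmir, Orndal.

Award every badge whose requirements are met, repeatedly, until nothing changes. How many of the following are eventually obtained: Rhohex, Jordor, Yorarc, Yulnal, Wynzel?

4

With Pyrmir and Qorzel, Jordor is earned (B10).
With Qorzel and Jordor, Yulnal is earned (B8).
With Jordor and Yulnal, Wynzel is earned (B2).
With Wynzel and Pyrmir, Yorarc is earned (B4).
Rhohex would need Jordor, Wynzel, and Marwyn (B9), but Marwyn is never earned.
Jordor: reached.
Yorarc: reached.
Yulnal: reached.
Wynzel: reached.
Reached: Jordor, Yorarc, Yulnal, and Wynzel — 4 of the 5.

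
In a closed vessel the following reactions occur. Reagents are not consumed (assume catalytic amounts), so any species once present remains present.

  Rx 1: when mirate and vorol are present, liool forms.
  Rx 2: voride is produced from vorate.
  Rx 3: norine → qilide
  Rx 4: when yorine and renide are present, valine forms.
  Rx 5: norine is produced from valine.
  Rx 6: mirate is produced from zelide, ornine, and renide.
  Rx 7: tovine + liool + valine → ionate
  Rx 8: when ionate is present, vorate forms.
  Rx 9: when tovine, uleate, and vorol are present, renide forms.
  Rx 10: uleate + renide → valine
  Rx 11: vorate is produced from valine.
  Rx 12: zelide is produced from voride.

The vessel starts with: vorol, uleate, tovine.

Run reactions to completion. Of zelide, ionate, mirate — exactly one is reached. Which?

tovine, uleate, and vorol present → renide forms (Rx 9).
uleate and renide present → valine forms (Rx 10).
valine present → vorate forms (Rx 11).
vorate present → voride forms (Rx 2).
voride present → zelide forms (Rx 12).
ionate would need tovine, liool, and valine (Rx 7), but liool never forms. mirate would need zelide, ornine, and renide (Rx 6), but ornine never forms.

zelide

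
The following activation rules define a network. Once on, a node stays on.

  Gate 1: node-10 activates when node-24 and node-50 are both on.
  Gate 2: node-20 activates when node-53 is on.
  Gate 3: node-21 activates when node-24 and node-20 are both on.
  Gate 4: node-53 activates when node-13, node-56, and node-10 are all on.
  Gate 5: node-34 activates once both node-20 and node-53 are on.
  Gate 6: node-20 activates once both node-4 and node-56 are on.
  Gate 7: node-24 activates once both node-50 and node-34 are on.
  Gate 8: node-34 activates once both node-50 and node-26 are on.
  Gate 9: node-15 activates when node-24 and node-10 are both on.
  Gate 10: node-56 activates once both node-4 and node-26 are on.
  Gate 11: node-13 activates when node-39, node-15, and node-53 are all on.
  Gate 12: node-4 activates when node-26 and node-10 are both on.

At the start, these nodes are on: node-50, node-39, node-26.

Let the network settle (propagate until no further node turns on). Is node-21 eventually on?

Yes

node-50 and node-26 are on, so node-34 activates (Gate 8).
node-50 and node-34 are on, so node-24 activates (Gate 7).
Gate 1: node-24 and node-50 on → node-10 on.
node-26 and node-10 are on, so node-4 activates (Gate 12).
node-4 and node-26 are on, so node-56 activates (Gate 10).
node-4 and node-56 are on, so node-20 activates (Gate 6).
node-24 and node-20 are on, so node-21 activates (Gate 3).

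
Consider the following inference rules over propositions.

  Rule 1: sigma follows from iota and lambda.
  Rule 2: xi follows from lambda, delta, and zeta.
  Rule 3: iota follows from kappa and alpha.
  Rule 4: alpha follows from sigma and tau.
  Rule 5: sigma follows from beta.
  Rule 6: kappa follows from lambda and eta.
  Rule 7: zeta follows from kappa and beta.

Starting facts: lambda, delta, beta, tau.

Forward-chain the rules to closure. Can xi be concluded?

xi would need lambda, delta, and zeta (Rule 2), but zeta is never established.

No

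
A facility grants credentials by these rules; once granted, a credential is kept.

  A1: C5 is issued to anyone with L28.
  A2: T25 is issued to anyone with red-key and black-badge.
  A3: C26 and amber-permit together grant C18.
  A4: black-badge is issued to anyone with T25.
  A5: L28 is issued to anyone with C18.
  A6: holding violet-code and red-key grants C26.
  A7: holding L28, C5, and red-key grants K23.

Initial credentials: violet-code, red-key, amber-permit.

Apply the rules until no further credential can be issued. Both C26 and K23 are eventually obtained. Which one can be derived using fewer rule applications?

C26

C26: Holding violet-code and red-key grants C26 (A6). [1 rule application]
K23: Holding violet-code and red-key grants C26 (A6). Holding C26 and amber-permit grants C18 (A3). Holding C18 grants L28 (A5). Holding L28 grants C5 (A1). Holding L28, C5, and red-key grants K23 (A7). [5 rule applications]
C26 needs fewer.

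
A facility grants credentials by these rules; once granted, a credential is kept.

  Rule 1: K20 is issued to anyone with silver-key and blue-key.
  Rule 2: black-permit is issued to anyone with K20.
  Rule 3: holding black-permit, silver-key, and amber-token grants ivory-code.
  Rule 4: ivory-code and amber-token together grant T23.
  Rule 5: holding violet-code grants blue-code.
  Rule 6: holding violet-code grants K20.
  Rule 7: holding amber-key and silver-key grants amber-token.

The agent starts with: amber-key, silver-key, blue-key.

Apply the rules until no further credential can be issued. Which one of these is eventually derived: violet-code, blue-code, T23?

T23

Holding amber-key and silver-key grants amber-token (Rule 7).
Holding silver-key and blue-key grants K20 (Rule 1).
Holding K20 grants black-permit (Rule 2).
Holding black-permit, silver-key, and amber-token grants ivory-code (Rule 3).
Holding ivory-code and amber-token grants T23 (Rule 4).
No rule produces violet-code, and it is not given. blue-code would need violet-code (Rule 5), but violet-code is never granted.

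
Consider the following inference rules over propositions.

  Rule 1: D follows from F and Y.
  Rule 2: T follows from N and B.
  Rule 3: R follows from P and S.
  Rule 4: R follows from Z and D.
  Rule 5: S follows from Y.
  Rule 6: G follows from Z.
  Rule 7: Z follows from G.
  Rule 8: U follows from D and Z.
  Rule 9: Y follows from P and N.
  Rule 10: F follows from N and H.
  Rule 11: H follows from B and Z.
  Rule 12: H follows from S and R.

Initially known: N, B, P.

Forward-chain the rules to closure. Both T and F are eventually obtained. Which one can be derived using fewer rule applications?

T: From N and B, Rule 2 gives T. [1 rule application]
F: From P and N, Rule 9 gives Y. Y holds, so S follows (Rule 5). P and S hold, so R follows (Rule 3). From S and R, Rule 12 gives H. N and H hold, so F follows (Rule 10). [5 rule applications]
T needs fewer.

T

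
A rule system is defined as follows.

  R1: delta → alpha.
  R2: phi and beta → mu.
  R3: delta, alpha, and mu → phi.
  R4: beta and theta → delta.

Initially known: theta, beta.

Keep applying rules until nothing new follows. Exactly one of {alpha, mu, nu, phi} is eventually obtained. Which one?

alpha

From beta and theta, R4 gives delta.
From delta, R1 gives alpha.
phi would need delta, alpha, and mu (R3), but mu is never established. mu would need phi and beta (R2), but phi is never established. No rule produces nu, and it is not given.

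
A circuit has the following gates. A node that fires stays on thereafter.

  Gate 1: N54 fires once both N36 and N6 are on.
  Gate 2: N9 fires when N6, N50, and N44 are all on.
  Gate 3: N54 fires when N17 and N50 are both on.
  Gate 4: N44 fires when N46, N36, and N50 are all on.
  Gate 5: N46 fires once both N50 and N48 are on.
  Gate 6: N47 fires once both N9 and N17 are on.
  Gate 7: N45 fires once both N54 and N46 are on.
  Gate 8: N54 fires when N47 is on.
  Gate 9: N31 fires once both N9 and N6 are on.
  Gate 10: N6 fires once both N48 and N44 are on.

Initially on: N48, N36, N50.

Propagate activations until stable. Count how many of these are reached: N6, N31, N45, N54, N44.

N50 and N48 are on, so N46 fires (Gate 5).
Gate 4: N46, N36, and N50 on → N44 on.
Gate 10: N48 and N44 on → N6 on.
Gate 2: N6, N50, and N44 on → N9 on.
N36 and N6 are on, so N54 fires (Gate 1).
Gate 9: N9 and N6 on → N31 on.
Gate 7: N54 and N46 on → N45 on.
N6: reached.
N31: reached.
N45: reached.
N54: reached.
N44: reached.
All 5 are reached.

5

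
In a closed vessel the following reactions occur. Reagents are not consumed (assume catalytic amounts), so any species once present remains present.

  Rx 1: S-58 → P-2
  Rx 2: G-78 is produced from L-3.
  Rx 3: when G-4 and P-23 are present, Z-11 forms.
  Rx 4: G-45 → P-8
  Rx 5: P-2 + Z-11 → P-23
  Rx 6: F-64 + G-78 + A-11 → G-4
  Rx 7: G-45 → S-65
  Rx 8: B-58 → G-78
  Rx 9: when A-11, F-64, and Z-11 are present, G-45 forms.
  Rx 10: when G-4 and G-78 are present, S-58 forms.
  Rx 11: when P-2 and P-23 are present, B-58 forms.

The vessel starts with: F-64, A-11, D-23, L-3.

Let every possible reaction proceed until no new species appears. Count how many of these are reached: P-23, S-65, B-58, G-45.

0

P-23 would need P-2 and Z-11 (Rx 5), but Z-11 never forms.
S-65 would need G-45 (Rx 7), but G-45 never forms.
B-58 would need P-2 and P-23 (Rx 11), but P-23 never forms.
G-45 would need A-11, F-64, and Z-11 (Rx 9), but Z-11 never forms.
None of the 4 are reached.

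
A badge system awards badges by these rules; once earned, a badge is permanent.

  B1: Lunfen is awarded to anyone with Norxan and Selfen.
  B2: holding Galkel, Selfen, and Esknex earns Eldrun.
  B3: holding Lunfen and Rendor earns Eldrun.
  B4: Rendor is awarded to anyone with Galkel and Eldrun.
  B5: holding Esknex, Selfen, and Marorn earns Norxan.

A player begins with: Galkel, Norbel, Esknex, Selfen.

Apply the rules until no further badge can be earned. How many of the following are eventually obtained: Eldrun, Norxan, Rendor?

2

With Galkel, Selfen, and Esknex, Eldrun is earned (B2).
With Galkel and Eldrun, Rendor is earned (B4).
Eldrun: reached.
Norxan would need Esknex, Selfen, and Marorn (B5), but Marorn is never earned.
Rendor: reached.
Reached: Eldrun and Rendor — 2 of the 3.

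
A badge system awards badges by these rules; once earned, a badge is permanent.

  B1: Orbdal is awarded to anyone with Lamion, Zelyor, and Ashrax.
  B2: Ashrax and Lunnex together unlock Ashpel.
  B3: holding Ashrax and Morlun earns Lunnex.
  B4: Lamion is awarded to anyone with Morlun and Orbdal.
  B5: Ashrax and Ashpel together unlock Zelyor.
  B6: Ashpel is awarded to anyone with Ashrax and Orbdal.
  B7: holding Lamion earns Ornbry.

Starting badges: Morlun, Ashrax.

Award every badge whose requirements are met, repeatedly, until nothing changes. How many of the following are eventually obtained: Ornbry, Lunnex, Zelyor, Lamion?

With Ashrax and Morlun, Lunnex is earned (B3).
With Ashrax and Lunnex, Ashpel is earned (B2).
With Ashrax and Ashpel, Zelyor is earned (B5).
Ornbry would need Lamion (B7), but Lamion is never earned.
Lunnex: reached.
Zelyor: reached.
Lamion would need Morlun and Orbdal (B4), but Orbdal is never earned.
Reached: Lunnex and Zelyor — 2 of the 4.

2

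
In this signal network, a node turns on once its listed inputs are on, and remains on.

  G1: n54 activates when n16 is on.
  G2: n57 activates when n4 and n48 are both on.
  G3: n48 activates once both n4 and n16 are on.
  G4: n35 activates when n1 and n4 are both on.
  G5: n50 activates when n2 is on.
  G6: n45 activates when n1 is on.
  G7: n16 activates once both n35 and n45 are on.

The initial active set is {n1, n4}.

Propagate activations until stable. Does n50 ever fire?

No

n50 would need n2 (G5), but n2 never turns on.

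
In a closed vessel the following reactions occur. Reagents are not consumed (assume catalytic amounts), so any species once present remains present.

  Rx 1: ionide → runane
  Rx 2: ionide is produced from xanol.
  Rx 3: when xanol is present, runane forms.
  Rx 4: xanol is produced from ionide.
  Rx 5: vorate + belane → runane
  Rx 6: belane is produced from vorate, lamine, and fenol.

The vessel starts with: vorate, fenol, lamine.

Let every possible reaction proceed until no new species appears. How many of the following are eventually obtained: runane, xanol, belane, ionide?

2

vorate, lamine, and fenol present → belane forms (Rx 6).
vorate and belane present → runane forms (Rx 5).
runane: reached.
xanol would need ionide (Rx 4), but ionide never forms.
belane: reached.
ionide would need xanol (Rx 2), but xanol never forms.
Reached: runane and belane — 2 of the 4.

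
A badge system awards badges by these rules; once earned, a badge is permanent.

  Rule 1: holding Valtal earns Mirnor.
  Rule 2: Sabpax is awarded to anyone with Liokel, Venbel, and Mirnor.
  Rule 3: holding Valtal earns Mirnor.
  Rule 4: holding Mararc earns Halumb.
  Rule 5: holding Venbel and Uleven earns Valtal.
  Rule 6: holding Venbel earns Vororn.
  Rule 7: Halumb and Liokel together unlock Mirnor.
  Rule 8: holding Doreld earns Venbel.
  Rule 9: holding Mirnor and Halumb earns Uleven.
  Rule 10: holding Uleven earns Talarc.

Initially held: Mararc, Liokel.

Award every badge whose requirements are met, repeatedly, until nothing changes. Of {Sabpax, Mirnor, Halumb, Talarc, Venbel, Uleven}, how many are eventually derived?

With Mararc, Halumb is earned (Rule 4).
With Halumb and Liokel, Mirnor is earned (Rule 7).
With Mirnor and Halumb, Uleven is earned (Rule 9).
With Uleven, Talarc is earned (Rule 10).
Sabpax would need Liokel, Venbel, and Mirnor (Rule 2), but Venbel is never earned.
Mirnor: reached.
Halumb: reached.
Talarc: reached.
Venbel would need Doreld (Rule 8), but Doreld is never earned.
Uleven: reached.
Reached: Mirnor, Halumb, Talarc, and Uleven — 4 of the 6.

4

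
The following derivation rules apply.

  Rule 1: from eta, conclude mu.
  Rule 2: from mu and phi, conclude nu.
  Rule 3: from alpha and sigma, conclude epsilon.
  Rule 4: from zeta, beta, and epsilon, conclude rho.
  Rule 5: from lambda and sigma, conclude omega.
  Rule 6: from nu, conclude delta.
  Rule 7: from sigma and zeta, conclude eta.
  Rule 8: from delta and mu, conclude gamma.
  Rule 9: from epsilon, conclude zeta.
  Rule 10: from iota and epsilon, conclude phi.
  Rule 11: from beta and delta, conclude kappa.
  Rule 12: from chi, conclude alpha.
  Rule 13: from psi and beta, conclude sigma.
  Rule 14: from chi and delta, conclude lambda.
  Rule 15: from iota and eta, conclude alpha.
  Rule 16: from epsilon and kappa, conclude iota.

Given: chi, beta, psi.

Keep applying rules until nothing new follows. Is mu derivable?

Yes

psi and beta hold, so sigma follows (Rule 13).
From chi, Rule 12 gives alpha.
alpha and sigma hold, so epsilon follows (Rule 3).
From epsilon, Rule 9 gives zeta.
From sigma and zeta, Rule 7 gives eta.
eta holds, so mu follows (Rule 1).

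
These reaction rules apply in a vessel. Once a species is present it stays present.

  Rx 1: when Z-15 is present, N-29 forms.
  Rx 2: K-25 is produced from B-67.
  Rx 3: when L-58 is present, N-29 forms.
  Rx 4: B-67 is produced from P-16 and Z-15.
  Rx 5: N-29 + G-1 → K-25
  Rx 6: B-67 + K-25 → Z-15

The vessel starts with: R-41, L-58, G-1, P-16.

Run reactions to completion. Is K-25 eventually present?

L-58 present → N-29 forms (Rx 3).
N-29 and G-1 present → K-25 forms (Rx 5).

Yes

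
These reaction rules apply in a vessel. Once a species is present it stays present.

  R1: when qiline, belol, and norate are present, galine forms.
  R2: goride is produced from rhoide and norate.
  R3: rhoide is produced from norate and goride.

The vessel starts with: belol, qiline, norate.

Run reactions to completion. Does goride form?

No

goride would need rhoide and norate (R2), but rhoide never forms.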